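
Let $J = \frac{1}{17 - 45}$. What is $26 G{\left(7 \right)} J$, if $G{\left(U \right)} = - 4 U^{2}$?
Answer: $182$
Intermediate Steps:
$J = - \frac{1}{28}$ ($J = \frac{1}{-28} = - \frac{1}{28} \approx -0.035714$)
$26 G{\left(7 \right)} J = 26 \left(- 4 \cdot 7^{2}\right) \left(- \frac{1}{28}\right) = 26 \left(\left(-4\right) 49\right) \left(- \frac{1}{28}\right) = 26 \left(-196\right) \left(- \frac{1}{28}\right) = \left(-5096\right) \left(- \frac{1}{28}\right) = 182$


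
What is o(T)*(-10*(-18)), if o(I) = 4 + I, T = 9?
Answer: 2340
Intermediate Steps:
o(T)*(-10*(-18)) = (4 + 9)*(-10*(-18)) = 13*180 = 2340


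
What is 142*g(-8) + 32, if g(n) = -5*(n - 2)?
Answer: 7132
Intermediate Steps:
g(n) = 10 - 5*n (g(n) = -5*(-2 + n) = 10 - 5*n)
142*g(-8) + 32 = 142*(10 - 5*(-8)) + 32 = 142*(10 + 40) + 32 = 142*50 + 32 = 7100 + 32 = 7132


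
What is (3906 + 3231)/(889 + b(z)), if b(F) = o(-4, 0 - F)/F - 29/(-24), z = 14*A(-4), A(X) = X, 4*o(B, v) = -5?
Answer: 4796064/598235 ≈ 8.0170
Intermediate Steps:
o(B, v) = -5/4 (o(B, v) = (¼)*(-5) = -5/4)
z = -56 (z = 14*(-4) = -56)
b(F) = 29/24 - 5/(4*F) (b(F) = -5/(4*F) - 29/(-24) = -5/(4*F) - 29*(-1/24) = -5/(4*F) + 29/24 = 29/24 - 5/(4*F))
(3906 + 3231)/(889 + b(z)) = (3906 + 3231)/(889 + (1/24)*(-30 + 29*(-56))/(-56)) = 7137/(889 + (1/24)*(-1/56)*(-30 - 1624)) = 7137/(889 + (1/24)*(-1/56)*(-1654)) = 7137/(889 + 827/672) = 7137/(598235/672) = 7137*(672/598235) = 4796064/598235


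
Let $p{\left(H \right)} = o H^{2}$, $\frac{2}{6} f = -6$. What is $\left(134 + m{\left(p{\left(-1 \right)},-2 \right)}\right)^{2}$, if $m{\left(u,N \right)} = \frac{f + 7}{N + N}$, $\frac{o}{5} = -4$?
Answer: $\frac{299209}{16} \approx 18701.0$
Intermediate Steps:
$f = -18$ ($f = 3 \left(-6\right) = -18$)
$o = -20$ ($o = 5 \left(-4\right) = -20$)
$p{\left(H \right)} = - 20 H^{2}$
$m{\left(u,N \right)} = - \frac{11}{2 N}$ ($m{\left(u,N \right)} = \frac{-18 + 7}{N + N} = - \frac{11}{2 N}$)
$\left(134 + m{\left(p{\left(-1 \right)},-2 \right)}\right)^{2} = \left(134 - \frac{11}{2 \left(-2\right)}\right)^{2} = \left(134 - - \frac{11}{4}\right)^{2} = \left(134 + \frac{11}{4}\right)^{2} = \left(\frac{547}{4}\right)^{2} = \frac{299209}{16}$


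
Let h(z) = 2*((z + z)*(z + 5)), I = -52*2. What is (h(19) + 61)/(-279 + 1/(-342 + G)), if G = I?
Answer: -168142/24887 ≈ -6.7562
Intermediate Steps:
I = -104
G = -104
h(z) = 4*z*(5 + z) (h(z) = 2*((2*z)*(5 + z)) = 2*(2*z*(5 + z)) = 4*z*(5 + z))
(h(19) + 61)/(-279 + 1/(-342 + G)) = (4*19*(5 + 19) + 61)/(-279 + 1/(-342 - 104)) = (4*19*24 + 61)/(-279 + 1/(-446)) = (1824 + 61)/(-279 - 1/446) = 1885/(-124435/446) = 1885*(-446/124435) = -168142/24887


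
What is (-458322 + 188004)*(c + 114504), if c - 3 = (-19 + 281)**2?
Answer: -49509012018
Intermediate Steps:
c = 68647 (c = 3 + (-19 + 281)**2 = 3 + 262**2 = 3 + 68644 = 68647)
(-458322 + 188004)*(c + 114504) = (-458322 + 188004)*(68647 + 114504) = -270318*183151 = -49509012018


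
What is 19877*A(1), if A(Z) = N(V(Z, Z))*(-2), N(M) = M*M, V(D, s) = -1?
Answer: -39754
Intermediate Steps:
N(M) = M²
A(Z) = -2 (A(Z) = (-1)²*(-2) = 1*(-2) = -2)
19877*A(1) = 19877*(-2) = -39754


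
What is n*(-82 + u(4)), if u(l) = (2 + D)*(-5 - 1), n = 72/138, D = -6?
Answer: -696/23 ≈ -30.261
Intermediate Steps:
n = 12/23 (n = 72*(1/138) = 12/23 ≈ 0.52174)
u(l) = 24 (u(l) = (2 - 6)*(-5 - 1) = -4*(-6) = 24)
n*(-82 + u(4)) = 12*(-82 + 24)/23 = (12/23)*(-58) = -696/23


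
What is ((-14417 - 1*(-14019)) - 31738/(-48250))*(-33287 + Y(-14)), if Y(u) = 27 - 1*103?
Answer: 319813747803/24125 ≈ 1.3257e+7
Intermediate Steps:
Y(u) = -76 (Y(u) = 27 - 103 = -76)
((-14417 - 1*(-14019)) - 31738/(-48250))*(-33287 + Y(-14)) = ((-14417 - 1*(-14019)) - 31738/(-48250))*(-33287 - 76) = ((-14417 + 14019) - 31738*(-1/48250))*(-33363) = (-398 + 15869/24125)*(-33363) = -9585881/24125*(-33363) = 319813747803/24125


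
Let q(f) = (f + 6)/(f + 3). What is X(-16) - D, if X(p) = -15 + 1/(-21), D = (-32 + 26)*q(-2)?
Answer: 188/21 ≈ 8.9524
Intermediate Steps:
q(f) = (6 + f)/(3 + f)
D = -24 (D = (-32 + 26)*((6 - 2)/(3 - 2)) = -6*4/1 = -6*4 = -24)
X(p) = -316/21 (X(p) = -15 - 1/21 = -316/21)
X(-16) - D = -316/21 - 1*(-24) = -316/21 + 24 = 188/21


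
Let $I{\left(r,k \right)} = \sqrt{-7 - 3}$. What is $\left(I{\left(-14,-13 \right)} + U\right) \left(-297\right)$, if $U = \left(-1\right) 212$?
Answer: $62964 - 297 i \sqrt{10} \approx 62964.0 - 939.2 i$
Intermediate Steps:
$I{\left(r,k \right)} = i \sqrt{10}$ ($I{\left(r,k \right)} = \sqrt{-10} = i \sqrt{10}$)
$U = -212$
$\left(I{\left(-14,-13 \right)} + U\right) \left(-297\right) = \left(i \sqrt{10} - 212\right) \left(-297\right) = \left(-212 + i \sqrt{10}\right) \left(-297\right) = 62964 - 297 i \sqrt{10}$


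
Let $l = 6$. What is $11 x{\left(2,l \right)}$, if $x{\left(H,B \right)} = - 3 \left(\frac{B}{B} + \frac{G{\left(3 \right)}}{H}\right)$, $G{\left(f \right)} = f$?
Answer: $- \frac{165}{2} \approx -82.5$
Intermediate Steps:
$x{\left(H,B \right)} = -3 - \frac{9}{H}$ ($x{\left(H,B \right)} = - 3 \left(\frac{B}{B} + \frac{3}{H}\right) = - 3 \left(1 + \frac{3}{H}\right) = -3 - \frac{9}{H}$)
$11 x{\left(2,l \right)} = 11 \left(-3 - \frac{9}{2}\right) = 11 \left(- \frac{15}{2}\right) = - \frac{165}{2}$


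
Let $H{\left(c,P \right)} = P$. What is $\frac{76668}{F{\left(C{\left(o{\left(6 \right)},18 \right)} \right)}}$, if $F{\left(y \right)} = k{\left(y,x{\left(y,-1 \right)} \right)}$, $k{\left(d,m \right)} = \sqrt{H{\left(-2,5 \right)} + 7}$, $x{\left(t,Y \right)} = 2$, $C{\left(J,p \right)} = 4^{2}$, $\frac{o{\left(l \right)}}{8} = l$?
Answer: $12778 \sqrt{3} \approx 22132.0$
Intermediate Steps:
$o{\left(l \right)} = 8 l$
$C{\left(J,p \right)} = 16$
$k{\left(d,m \right)} = 2 \sqrt{3}$ ($k{\left(d,m \right)} = \sqrt{5 + 7} = \sqrt{12} = 2 \sqrt{3}$)
$F{\left(y \right)} = 2 \sqrt{3}$
$\frac{76668}{F{\left(C{\left(o{\left(6 \right)},18 \right)} \right)}} = \frac{76668}{2 \sqrt{3}} = 76668 \frac{\sqrt{3}}{6} = 12778 \sqrt{3}$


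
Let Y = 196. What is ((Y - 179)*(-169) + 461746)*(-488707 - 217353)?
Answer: -323991870380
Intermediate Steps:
((Y - 179)*(-169) + 461746)*(-488707 - 217353) = ((196 - 179)*(-169) + 461746)*(-488707 - 217353) = (17*(-169) + 461746)*(-706060) = (-2873 + 461746)*(-706060) = 458873*(-706060) = -323991870380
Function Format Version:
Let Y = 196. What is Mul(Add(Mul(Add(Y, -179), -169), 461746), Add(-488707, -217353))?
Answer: -323991870380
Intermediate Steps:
Mul(Add(Mul(Add(Y, -179), -169), 461746), Add(-488707, -217353)) = Mul(Add(Mul(Add(196, -179), -169), 461746), Add(-488707, -217353)) = Mul(Add(Mul(17, -169), 461746), -706060) = Mul(Add(-2873, 461746), -706060) = Mul(458873, -706060) = -323991870380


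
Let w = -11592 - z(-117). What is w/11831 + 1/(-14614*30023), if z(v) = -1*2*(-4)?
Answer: -5089571027031/5190923679382 ≈ -0.98048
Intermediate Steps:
z(v) = 8 (z(v) = -2*(-4) = 8)
w = -11600 (w = -11592 - 1*8 = -11592 - 8 = -11600)
w/11831 + 1/(-14614*30023) = -11600/11831 + 1/(-14614*30023) = -11600*1/11831 - 1/14614*1/30023 = -11600/11831 - 1/438756122 = -5089571027031/5190923679382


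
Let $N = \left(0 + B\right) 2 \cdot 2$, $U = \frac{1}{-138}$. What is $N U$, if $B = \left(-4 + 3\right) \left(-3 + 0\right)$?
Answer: $- \frac{2}{23} \approx -0.086957$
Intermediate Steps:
$B = 3$ ($B = \left(-1\right) \left(-3\right) = 3$)
$U = - \frac{1}{138} \approx -0.0072464$
$N = 12$ ($N = \left(0 + 3\right) 2 \cdot 2 = 3 \cdot 2 \cdot 2 = 6 \cdot 2 = 12$)
$N U = 12 \left(- \frac{1}{138}\right) = - \frac{2}{23}$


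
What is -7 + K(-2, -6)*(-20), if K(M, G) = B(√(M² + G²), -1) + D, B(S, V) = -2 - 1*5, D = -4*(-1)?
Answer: 53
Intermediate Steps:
D = 4
B(S, V) = -7 (B(S, V) = -2 - 5 = -7)
K(M, G) = -3 (K(M, G) = -7 + 4 = -3)
-7 + K(-2, -6)*(-20) = -7 - 3*(-20) = -7 + 60 = 53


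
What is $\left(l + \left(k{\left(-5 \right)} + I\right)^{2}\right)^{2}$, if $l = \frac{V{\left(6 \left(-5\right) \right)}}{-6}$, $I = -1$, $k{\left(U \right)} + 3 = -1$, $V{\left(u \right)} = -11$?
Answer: $\frac{25921}{36} \approx 720.03$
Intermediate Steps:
$k{\left(U \right)} = -4$ ($k{\left(U \right)} = -3 - 1 = -4$)
$l = \frac{11}{6}$ ($l = - \frac{11}{-6} = \left(-11\right) \left(- \frac{1}{6}\right) = \frac{11}{6} \approx 1.8333$)
$\left(l + \left(k{\left(-5 \right)} + I\right)^{2}\right)^{2} = \left(\frac{11}{6} + \left(-4 - 1\right)^{2}\right)^{2} = \left(\frac{11}{6} + \left(-5\right)^{2}\right)^{2} = \left(\frac{11}{6} + 25\right)^{2} = \left(\frac{161}{6}\right)^{2} = \frac{25921}{36}$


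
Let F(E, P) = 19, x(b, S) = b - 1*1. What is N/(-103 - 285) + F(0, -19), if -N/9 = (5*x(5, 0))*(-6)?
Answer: 1573/97 ≈ 16.216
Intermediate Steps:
x(b, S) = -1 + b (x(b, S) = b - 1 = -1 + b)
N = 1080 (N = -9*5*(-1 + 5)*(-6) = -9*5*4*(-6) = -180*(-6) = -9*(-120) = 1080)
N/(-103 - 285) + F(0, -19) = 1080/(-103 - 285) + 19 = 1080/(-388) + 19 = -1/388*1080 + 19 = -270/97 + 19 = 1573/97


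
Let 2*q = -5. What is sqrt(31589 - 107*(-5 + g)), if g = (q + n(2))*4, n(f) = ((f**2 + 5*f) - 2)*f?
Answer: sqrt(22922) ≈ 151.40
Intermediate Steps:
n(f) = f*(-2 + f**2 + 5*f) (n(f) = (-2 + f**2 + 5*f)*f = f*(-2 + f**2 + 5*f))
q = -5/2 (q = (1/2)*(-5) = -5/2 ≈ -2.5000)
g = 86 (g = (-5/2 + 2*(-2 + 2**2 + 5*2))*4 = (-5/2 + 2*(-2 + 4 + 10))*4 = (-5/2 + 2*12)*4 = (-5/2 + 24)*4 = (43/2)*4 = 86)
sqrt(31589 - 107*(-5 + g)) = sqrt(31589 - 107*(-5 + 86)) = sqrt(31589 - 107*81) = sqrt(31589 - 8667) = sqrt(22922)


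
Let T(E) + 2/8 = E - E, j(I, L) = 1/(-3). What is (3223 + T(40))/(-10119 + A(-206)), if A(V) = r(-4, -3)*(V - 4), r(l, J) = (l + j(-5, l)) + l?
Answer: -12891/33476 ≈ -0.38508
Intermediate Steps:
j(I, L) = -1/3 (j(I, L) = 1*(-1/3) = -1/3)
r(l, J) = -1/3 + 2*l (r(l, J) = (l - 1/3) + l = (-1/3 + l) + l = -1/3 + 2*l)
A(V) = 100/3 - 25*V/3 (A(V) = (-1/3 + 2*(-4))*(V - 4) = (-1/3 - 8)*(-4 + V) = -25*(-4 + V)/3 = 100/3 - 25*V/3)
T(E) = -1/4 (T(E) = -1/4 + (E - E) = -1/4 + 0 = -1/4)
(3223 + T(40))/(-10119 + A(-206)) = (3223 - 1/4)/(-10119 + (100/3 - 25/3*(-206))) = 12891/(4*(-10119 + (100/3 + 5150/3))) = 12891/(4*(-10119 + 1750)) = (12891/4)/(-8369) = (12891/4)*(-1/8369) = -12891/33476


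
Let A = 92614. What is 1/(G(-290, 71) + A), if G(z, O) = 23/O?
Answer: 71/6575617 ≈ 1.0797e-5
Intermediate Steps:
1/(G(-290, 71) + A) = 1/(23/71 + 92614) = 1/(6575617/71) = 71/6575617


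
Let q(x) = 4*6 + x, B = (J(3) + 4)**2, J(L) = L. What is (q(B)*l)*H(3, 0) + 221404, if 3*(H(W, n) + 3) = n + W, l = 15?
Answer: 219214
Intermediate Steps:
B = 49 (B = (3 + 4)**2 = 7**2 = 49)
q(x) = 24 + x
H(W, n) = -3 + W/3 + n/3 (H(W, n) = -3 + (n + W)/3 = -3 + (W + n)/3 = -3 + (W/3 + n/3) = -3 + W/3 + n/3)
(q(B)*l)*H(3, 0) + 221404 = ((24 + 49)*15)*(-3 + (1/3)*3 + (1/3)*0) + 221404 = (73*15)*(-3 + 1 + 0) + 221404 = 1095*(-2) + 221404 = -2190 + 221404 = 219214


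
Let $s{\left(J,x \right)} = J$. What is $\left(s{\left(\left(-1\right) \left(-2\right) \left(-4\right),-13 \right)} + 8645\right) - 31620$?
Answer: $-22983$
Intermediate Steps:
$\left(s{\left(\left(-1\right) \left(-2\right) \left(-4\right),-13 \right)} + 8645\right) - 31620 = \left(\left(-1\right) \left(-2\right) \left(-4\right) + 8645\right) - 31620 = \left(2 \left(-4\right) + 8645\right) - 31620 = \left(-8 + 8645\right) - 31620 = 8637 - 31620 = -22983$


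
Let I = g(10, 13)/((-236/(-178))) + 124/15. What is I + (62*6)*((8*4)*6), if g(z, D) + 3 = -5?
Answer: 63212216/885 ≈ 71426.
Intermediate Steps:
g(z, D) = -8 (g(z, D) = -3 - 5 = -8)
I = 1976/885 (I = -8/((-236/(-178))) + 124/15 = -8/((-236*(-1/178))) + 124*(1/15) = -8/118/89 + 124/15 = -8*89/118 + 124/15 = -356/59 + 124/15 = 1976/885 ≈ 2.2328)
I + (62*6)*((8*4)*6) = 1976/885 + (62*6)*((8*4)*6) = 1976/885 + 372*(32*6) = 1976/885 + 372*192 = 1976/885 + 71424 = 63212216/885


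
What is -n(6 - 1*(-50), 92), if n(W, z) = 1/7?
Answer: -1/7 ≈ -0.14286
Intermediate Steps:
n(W, z) = 1/7
-n(6 - 1*(-50), 92) = -1*1/7 = -1/7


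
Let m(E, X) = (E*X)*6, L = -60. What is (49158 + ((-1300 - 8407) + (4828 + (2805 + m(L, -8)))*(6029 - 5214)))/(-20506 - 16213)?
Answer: -8607546/36719 ≈ -234.42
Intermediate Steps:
m(E, X) = 6*E*X
(49158 + ((-1300 - 8407) + (4828 + (2805 + m(L, -8)))*(6029 - 5214)))/(-20506 - 16213) = (49158 + ((-1300 - 8407) + (4828 + (2805 + 6*(-60)*(-8)))*(6029 - 5214)))/(-20506 - 16213) = (49158 + (-9707 + (4828 + (2805 + 2880))*815))/(-36719) = (49158 + (-9707 + (4828 + 5685)*815))*(-1/36719) = (49158 + (-9707 + 10513*815))*(-1/36719) = (49158 + (-9707 + 8568095))*(-1/36719) = (49158 + 8558388)*(-1/36719) = 8607546*(-1/36719) = -8607546/36719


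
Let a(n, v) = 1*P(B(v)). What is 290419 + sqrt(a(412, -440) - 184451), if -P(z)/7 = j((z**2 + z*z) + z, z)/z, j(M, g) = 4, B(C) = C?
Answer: 290419 + I*sqrt(2231856330)/110 ≈ 2.9042e+5 + 429.48*I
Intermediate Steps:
P(z) = -28/z
a(n, v) = -28/v (a(n, v) = 1*(-28/v) = -28/v)
290419 + sqrt(a(412, -440) - 184451) = 290419 + sqrt(-28/(-440) - 184451) = 290419 + sqrt(-28*(-1/440) - 184451) = 290419 + sqrt(7/110 - 184451) = 290419 + sqrt(-20289603/110) = 290419 + I*sqrt(2231856330)/110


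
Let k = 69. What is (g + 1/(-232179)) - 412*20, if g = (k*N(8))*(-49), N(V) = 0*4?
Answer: -1913154961/232179 ≈ -8240.0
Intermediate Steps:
N(V) = 0
g = 0 (g = (69*0)*(-49) = 0*(-49) = 0)
(g + 1/(-232179)) - 412*20 = (0 + 1/(-232179)) - 412*20 = (0 - 1/232179) - 8240 = -1/232179 - 8240 = -1913154961/232179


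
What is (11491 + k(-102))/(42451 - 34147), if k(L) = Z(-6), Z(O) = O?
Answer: 11485/8304 ≈ 1.3831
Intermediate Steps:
k(L) = -6
(11491 + k(-102))/(42451 - 34147) = (11491 - 6)/(42451 - 34147) = 11485/8304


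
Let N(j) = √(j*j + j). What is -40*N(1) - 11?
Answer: -11 - 40*√2 ≈ -67.569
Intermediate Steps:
N(j) = √(j + j²) (N(j) = √(j² + j) = √(j + j²))
-40*N(1) - 11 = -40*√(1 + 1) - 11 = -40*√2 - 11 = -11 - 40*√2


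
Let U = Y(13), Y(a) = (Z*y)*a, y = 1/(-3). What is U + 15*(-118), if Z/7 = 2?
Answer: -5492/3 ≈ -1830.7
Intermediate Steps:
y = -1/3 ≈ -0.33333
Z = 14 (Z = 7*2 = 14)
Y(a) = -14*a/3 (Y(a) = (14*(-1/3))*a = -14*a/3)
U = -182/3 (U = -14/3*13 = -182/3 ≈ -60.667)
U + 15*(-118) = -182/3 + 15*(-118) = -182/3 - 1770 = -5492/3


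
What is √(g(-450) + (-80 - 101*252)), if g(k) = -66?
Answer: I*√25598 ≈ 159.99*I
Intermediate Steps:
√(g(-450) + (-80 - 101*252)) = √(-66 + (-80 - 101*252)) = √(-66 + (-80 - 25452)) = √(-66 - 25532) = √(-25598) = I*√25598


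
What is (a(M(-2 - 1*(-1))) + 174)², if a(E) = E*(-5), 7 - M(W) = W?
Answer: 17956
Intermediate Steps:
M(W) = 7 - W
a(E) = -5*E
(a(M(-2 - 1*(-1))) + 174)² = (-5*(7 - (-2 - 1*(-1))) + 174)² = (-5*(7 - (-2 + 1)) + 174)² = (-5*(7 - 1*(-1)) + 174)² = (-5*(7 + 1) + 174)² = (-5*8 + 174)² = (-40 + 174)² = 134² = 17956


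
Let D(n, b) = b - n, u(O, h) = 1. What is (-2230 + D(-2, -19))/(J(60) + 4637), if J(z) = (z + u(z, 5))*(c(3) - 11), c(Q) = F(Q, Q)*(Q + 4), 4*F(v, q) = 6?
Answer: -1498/3071 ≈ -0.48779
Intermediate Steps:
F(v, q) = 3/2 (F(v, q) = (¼)*6 = 3/2)
c(Q) = 6 + 3*Q/2 (c(Q) = 3*(Q + 4)/2 = 3*(4 + Q)/2 = 6 + 3*Q/2)
J(z) = -½ - z/2 (J(z) = (z + 1)*((6 + (3/2)*3) - 11) = (1 + z)*((6 + 9/2) - 11) = (1 + z)*(21/2 - 11) = (1 + z)*(-½) = -½ - z/2)
(-2230 + D(-2, -19))/(J(60) + 4637) = (-2230 + (-19 - 1*(-2)))/((-½ - ½*60) + 4637) = (-2230 + (-19 + 2))/((-½ - 30) + 4637) = (-2230 - 17)/(-61/2 + 4637) = -2247/9213/2 = -2247*2/9213 = -1498/3071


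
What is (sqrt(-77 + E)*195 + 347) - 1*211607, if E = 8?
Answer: -211260 + 195*I*sqrt(69) ≈ -2.1126e+5 + 1619.8*I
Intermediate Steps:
(sqrt(-77 + E)*195 + 347) - 1*211607 = (sqrt(-77 + 8)*195 + 347) - 1*211607 = (sqrt(-69)*195 + 347) - 211607 = ((I*sqrt(69))*195 + 347) - 211607 = (195*I*sqrt(69) + 347) - 211607 = (347 + 195*I*sqrt(69)) - 211607 = -211260 + 195*I*sqrt(69)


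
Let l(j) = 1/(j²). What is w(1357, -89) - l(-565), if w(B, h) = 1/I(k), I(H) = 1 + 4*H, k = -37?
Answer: -319372/46926075 ≈ -0.0068059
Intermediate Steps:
w(B, h) = -1/147 (w(B, h) = 1/(1 + 4*(-37)) = 1/(1 - 148) = 1/(-147) = -1/147)
l(j) = j⁻²
w(1357, -89) - l(-565) = -1/147 - 1/(-565)² = -1/147 - 1*1/319225 = -1/147 - 1/319225 = -319372/46926075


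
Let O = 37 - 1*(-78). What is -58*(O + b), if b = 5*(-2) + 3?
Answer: -6264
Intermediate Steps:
O = 115 (O = 37 + 78 = 115)
b = -7 (b = -10 + 3 = -7)
-58*(O + b) = -58*(115 - 7) = -58*108 = -6264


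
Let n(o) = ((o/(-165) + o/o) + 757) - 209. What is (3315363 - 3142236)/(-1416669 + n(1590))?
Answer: -1904397/15577426 ≈ -0.12225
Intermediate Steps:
n(o) = 549 - o/165 (n(o) = ((o*(-1/165) + 1) + 757) - 209 = ((-o/165 + 1) + 757) - 209 = ((1 - o/165) + 757) - 209 = (758 - o/165) - 209 = 549 - o/165)
(3315363 - 3142236)/(-1416669 + n(1590)) = (3315363 - 3142236)/(-1416669 + (549 - 1/165*1590)) = 173127/(-1416669 + (549 - 106/11)) = 173127/(-1416669 + 5933/11) = 173127/(-15577426/11) = 173127*(-11/15577426) = -1904397/15577426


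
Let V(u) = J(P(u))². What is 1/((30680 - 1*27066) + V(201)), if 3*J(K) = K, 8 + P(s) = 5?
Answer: 1/3615 ≈ 0.00027663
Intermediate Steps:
P(s) = -3 (P(s) = -8 + 5 = -3)
J(K) = K/3
V(u) = 1 (V(u) = ((⅓)*(-3))² = (-1)² = 1)
1/((30680 - 1*27066) + V(201)) = 1/((30680 - 1*27066) + 1) = 1/((30680 - 27066) + 1) = 1/(3614 + 1) = 1/3615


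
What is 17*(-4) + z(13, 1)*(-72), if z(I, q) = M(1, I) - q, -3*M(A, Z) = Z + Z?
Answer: 628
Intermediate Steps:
M(A, Z) = -2*Z/3 (M(A, Z) = -(Z + Z)/3 = -2*Z/3)
z(I, q) = -q - 2*I/3 (z(I, q) = -2*I/3 - q = -q - 2*I/3)
17*(-4) + z(13, 1)*(-72) = 17*(-4) + (-1*1 - ⅔*13)*(-72) = -68 + (-1 - 26/3)*(-72) = -68 - 29/3*(-72) = -68 + 696 = 628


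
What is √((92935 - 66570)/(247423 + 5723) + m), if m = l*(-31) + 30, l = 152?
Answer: I*√300029451039222/253146 ≈ 68.424*I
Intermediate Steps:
m = -4682 (m = 152*(-31) + 30 = -4712 + 30 = -4682)
√((92935 - 66570)/(247423 + 5723) + m) = √((92935 - 66570)/(247423 + 5723) - 4682) = √(26365/253146 - 4682) = √(-1185203207/253146) = I*√300029451039222/253146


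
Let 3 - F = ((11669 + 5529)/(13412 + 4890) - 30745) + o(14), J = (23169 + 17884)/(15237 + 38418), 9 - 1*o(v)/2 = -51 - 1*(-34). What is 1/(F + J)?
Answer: 490996905/15071555292538 ≈ 3.2578e-5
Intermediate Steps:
o(v) = 52 (o(v) = 18 - 2*(-51 - 1*(-34)) = 18 - 2*(-51 + 34) = 18 - 2*(-17) = 18 + 34 = 52)
J = 41053/53655 ≈ 0.76513
F = 280890497/9151 (F = 3 - (((11669 + 5529)/(13412 + 4890) - 30745) + 52) = 3 - ((17198/18302 - 30745) + 52) = 3 - ((17198*(1/18302) - 30745) + 52) = 3 - ((8599/9151 - 30745) + 52) = 3 - (-281338896/9151 + 52) = 3 - 1*(-280863044/9151) = 3 + 280863044/9151 = 280890497/9151 ≈ 30695.)
1/(F + J) = 1/(280890497/9151 + 41053/53655) = 1/(15071555292538/490996905) = 490996905/15071555292538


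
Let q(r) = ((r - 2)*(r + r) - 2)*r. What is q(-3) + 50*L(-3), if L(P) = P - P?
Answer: -84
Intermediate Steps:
L(P) = 0
q(r) = r*(-2 + 2*r*(-2 + r)) (q(r) = ((-2 + r)*(2*r) - 2)*r = (2*r*(-2 + r) - 2)*r = (-2 + 2*r*(-2 + r))*r = r*(-2 + 2*r*(-2 + r)))
q(-3) + 50*L(-3) = 2*(-3)*(-1 + (-3)² - 2*(-3)) + 50*0 = 2*(-3)*(-1 + 9 + 6) + 0 = 2*(-3)*14 + 0 = -84 + 0 = -84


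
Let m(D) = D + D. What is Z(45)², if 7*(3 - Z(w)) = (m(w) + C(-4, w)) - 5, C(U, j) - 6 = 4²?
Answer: 7396/49 ≈ 150.94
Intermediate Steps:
m(D) = 2*D
C(U, j) = 22 (C(U, j) = 6 + 4² = 6 + 16 = 22)
Z(w) = 4/7 - 2*w/7 (Z(w) = 3 - ((2*w + 22) - 5)/7 = 3 - ((22 + 2*w) - 5)/7 = 3 - (17 + 2*w)/7 = 3 + (-17/7 - 2*w/7) = 4/7 - 2*w/7)
Z(45)² = (4/7 - 2/7*45)² = (4/7 - 90/7)² = (-86/7)² = 7396/49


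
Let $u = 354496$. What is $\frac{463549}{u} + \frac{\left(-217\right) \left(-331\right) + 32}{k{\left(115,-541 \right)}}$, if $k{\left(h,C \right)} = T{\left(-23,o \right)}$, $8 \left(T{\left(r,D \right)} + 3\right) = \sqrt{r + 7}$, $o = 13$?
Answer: $- \frac{305667585455}{13116352} - \frac{143718 i}{37} \approx -23304.0 - 3884.3 i$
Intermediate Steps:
$T{\left(r,D \right)} = -3 + \frac{\sqrt{7 + r}}{8}$ ($T{\left(r,D \right)} = -3 + \frac{\sqrt{r + 7}}{8} = -3 + \frac{\sqrt{7 + r}}{8}$)
$k{\left(h,C \right)} = -3 + \frac{i}{2}$ ($k{\left(h,C \right)} = -3 + \frac{\sqrt{7 - 23}}{8} = -3 + \frac{\sqrt{-16}}{8} = -3 + \frac{4 i}{8} = -3 + \frac{i}{2}$)
$\frac{463549}{u} + \frac{\left(-217\right) \left(-331\right) + 32}{k{\left(115,-541 \right)}} = \frac{463549}{354496} + \frac{\left(-217\right) \left(-331\right) + 32}{-3 + \frac{i}{2}} = 463549 \cdot \frac{1}{354496} + \left(71827 + 32\right) \frac{4 \left(-3 - \frac{i}{2}\right)}{37} = \frac{463549}{354496} + 71859 \frac{4 \left(-3 - \frac{i}{2}\right)}{37} = \frac{463549}{354496} + \frac{287436 \left(-3 - \frac{i}{2}\right)}{37}$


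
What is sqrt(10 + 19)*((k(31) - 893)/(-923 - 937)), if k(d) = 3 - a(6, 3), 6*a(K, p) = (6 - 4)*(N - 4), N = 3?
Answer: 2669*sqrt(29)/5580 ≈ 2.5758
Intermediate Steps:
a(K, p) = -1/3 (a(K, p) = ((6 - 4)*(3 - 4))/6 = (2*(-1))/6 = (1/6)*(-2) = -1/3)
k(d) = 10/3 (k(d) = 3 - 1*(-1/3) = 3 + 1/3 = 10/3)
sqrt(10 + 19)*((k(31) - 893)/(-923 - 937)) = sqrt(10 + 19)*((10/3 - 893)/(-923 - 937)) = sqrt(29)*(-2669/3/(-1860)) = sqrt(29)*(-2669/3*(-1/1860)) = sqrt(29)*(2669/5580) = 2669*sqrt(29)/5580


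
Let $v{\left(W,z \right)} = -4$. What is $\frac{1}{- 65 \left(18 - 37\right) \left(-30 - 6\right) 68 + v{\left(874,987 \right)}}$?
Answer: $- \frac{1}{3023284} \approx -3.3077 \cdot 10^{-7}$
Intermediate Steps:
$\frac{1}{- 65 \left(18 - 37\right) \left(-30 - 6\right) 68 + v{\left(874,987 \right)}} = \frac{1}{- 65 \left(18 - 37\right) \left(-30 - 6\right) 68 - 4} = \frac{1}{- 65 \left(\left(-19\right) \left(-36\right)\right) 68 - 4} = \frac{1}{\left(-65\right) 684 \cdot 68 - 4} = \frac{1}{\left(-44460\right) 68 - 4} = \frac{1}{-3023280 - 4} = \frac{1}{-3023284} = - \frac{1}{3023284}$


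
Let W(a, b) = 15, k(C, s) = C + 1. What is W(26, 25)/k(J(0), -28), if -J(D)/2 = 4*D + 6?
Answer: -15/11 ≈ -1.3636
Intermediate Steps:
J(D) = -12 - 8*D (J(D) = -2*(4*D + 6) = -2*(6 + 4*D) = -12 - 8*D)
k(C, s) = 1 + C
W(26, 25)/k(J(0), -28) = 15/(1 + (-12 - 8*0)) = 15/(1 + (-12 + 0)) = 15/(1 - 12) = 15/(-11) = 15*(-1/11) = -15/11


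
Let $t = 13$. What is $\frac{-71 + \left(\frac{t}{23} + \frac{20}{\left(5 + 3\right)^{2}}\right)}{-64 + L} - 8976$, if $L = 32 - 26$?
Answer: $- \frac{191557939}{21344} \approx -8974.8$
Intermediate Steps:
$L = 6$
$\frac{-71 + \left(\frac{t}{23} + \frac{20}{\left(5 + 3\right)^{2}}\right)}{-64 + L} - 8976 = \frac{-71 + \left(\frac{13}{23} + \frac{20}{\left(5 + 3\right)^{2}}\right)}{-64 + 6} - 8976 = \frac{-71 + \left(13 \cdot \frac{1}{23} + \frac{20}{8^{2}}\right)}{-58} - 8976 = \left(-71 + \left(\frac{13}{23} + \frac{20}{64}\right)\right) \left(- \frac{1}{58}\right) - 8976 = \left(-71 + \left(\frac{13}{23} + 20 \cdot \frac{1}{64}\right)\right) \left(- \frac{1}{58}\right) - 8976 = \left(-71 + \left(\frac{13}{23} + \frac{5}{16}\right)\right) \left(- \frac{1}{58}\right) - 8976 = \left(-71 + \frac{323}{368}\right) \left(- \frac{1}{58}\right) - 8976 = \left(- \frac{25805}{368}\right) \left(- \frac{1}{58}\right) - 8976 = \frac{25805}{21344} - 8976 = - \frac{191557939}{21344}$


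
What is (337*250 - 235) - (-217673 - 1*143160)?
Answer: 444848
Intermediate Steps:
(337*250 - 235) - (-217673 - 1*143160) = (84250 - 235) - (-217673 - 143160) = 84015 - 1*(-360833) = 84015 + 360833 = 444848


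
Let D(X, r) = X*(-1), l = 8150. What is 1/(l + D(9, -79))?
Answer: 1/8141 ≈ 0.00012283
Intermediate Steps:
D(X, r) = -X
1/(l + D(9, -79)) = 1/(8150 - 1*9) = 1/(8150 - 9) = 1/8141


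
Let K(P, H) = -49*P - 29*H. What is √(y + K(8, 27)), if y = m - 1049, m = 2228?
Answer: 2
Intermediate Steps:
y = 1179 (y = 2228 - 1049 = 1179)
√(y + K(8, 27)) = √(1179 + (-49*8 - 29*27)) = √(1179 + (-392 - 783)) = √(1179 - 1175) = √4 = 2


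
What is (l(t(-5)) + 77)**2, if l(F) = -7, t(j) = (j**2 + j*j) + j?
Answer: 4900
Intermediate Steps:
t(j) = j + 2*j**2 (t(j) = (j**2 + j**2) + j = 2*j**2 + j = j + 2*j**2)
(l(t(-5)) + 77)**2 = (-7 + 77)**2 = 70**2 = 4900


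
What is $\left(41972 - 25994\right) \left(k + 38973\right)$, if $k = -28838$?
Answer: $161937030$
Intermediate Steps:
$\left(41972 - 25994\right) \left(k + 38973\right) = \left(41972 - 25994\right) \left(-28838 + 38973\right) = 15978 \cdot 10135 = 161937030$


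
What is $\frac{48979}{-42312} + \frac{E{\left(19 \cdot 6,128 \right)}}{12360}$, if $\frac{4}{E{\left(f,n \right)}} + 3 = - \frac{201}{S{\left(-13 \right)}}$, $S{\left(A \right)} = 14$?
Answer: $- \frac{6129575683}{5295135240} \approx -1.1576$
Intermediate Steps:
$E{\left(f,n \right)} = - \frac{56}{243}$ ($E{\left(f,n \right)} = \frac{4}{-3 - \frac{201}{14}} = \frac{4}{- \frac{243}{14}} = 4 \left(- \frac{14}{243}\right) = - \frac{56}{243}$)
$\frac{48979}{-42312} + \frac{E{\left(19 \cdot 6,128 \right)}}{12360} = \frac{48979}{-42312} - \frac{56}{243 \cdot 12360} = 48979 \left(- \frac{1}{42312}\right) - \frac{7}{375435} = - \frac{48979}{42312} - \frac{7}{375435} = - \frac{6129575683}{5295135240}$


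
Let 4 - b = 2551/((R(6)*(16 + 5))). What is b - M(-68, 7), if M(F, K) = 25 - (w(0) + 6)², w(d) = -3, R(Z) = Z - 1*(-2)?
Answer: -4567/168 ≈ -27.185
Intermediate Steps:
R(Z) = 2 + Z (R(Z) = Z + 2 = 2 + Z)
M(F, K) = 16 (M(F, K) = 25 - (-3 + 6)² = 25 - 1*3² = 25 - 1*9 = 25 - 9 = 16)
b = -1879/168 (b = 4 - 2551/((2 + 6)*(16 + 5)) = 4 - 2551/(8*21) = 4 - 2551/168 = -1879/168 ≈ -11.185)
b - M(-68, 7) = -1879/168 - 1*16 = -1879/168 - 16 = -4567/168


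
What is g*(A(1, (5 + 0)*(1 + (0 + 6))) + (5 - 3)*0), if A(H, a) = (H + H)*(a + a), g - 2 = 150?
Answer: 21280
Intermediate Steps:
g = 152 (g = 2 + 150 = 152)
A(H, a) = 4*H*a (A(H, a) = (2*H)*(2*a) = 4*H*a)
g*(A(1, (5 + 0)*(1 + (0 + 6))) + (5 - 3)*0) = 152*(4*1*((5 + 0)*(1 + (0 + 6))) + (5 - 3)*0) = 152*(4*1*(5*(1 + 6)) + 2*0) = 152*(4*1*(5*7) + 0) = 152*(4*1*35 + 0) = 152*(140 + 0) = 152*140 = 21280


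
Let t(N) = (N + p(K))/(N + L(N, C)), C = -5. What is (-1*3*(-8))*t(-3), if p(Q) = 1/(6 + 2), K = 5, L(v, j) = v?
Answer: 23/2 ≈ 11.500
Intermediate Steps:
p(Q) = ⅛ (p(Q) = 1/8 = ⅛)
t(N) = (⅛ + N)/(2*N) (t(N) = (N + ⅛)/(N + N) = (⅛ + N)/((2*N)) = (⅛ + N)*(1/(2*N)) = (⅛ + N)/(2*N))
(-1*3*(-8))*t(-3) = (-1*3*(-8))*((1/16)*(1 + 8*(-3))/(-3)) = (-3*(-8))*((1/16)*(-⅓)*(1 - 24)) = 24*((1/16)*(-⅓)*(-23)) = 24*(23/48) = 23/2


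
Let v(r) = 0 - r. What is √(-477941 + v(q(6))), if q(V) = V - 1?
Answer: 7*I*√9754 ≈ 691.34*I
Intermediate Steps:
q(V) = -1 + V
v(r) = -r
√(-477941 + v(q(6))) = √(-477941 - (-1 + 6)) = √(-477941 - 1*5) = √(-477941 - 5) = √(-477946) = 7*I*√9754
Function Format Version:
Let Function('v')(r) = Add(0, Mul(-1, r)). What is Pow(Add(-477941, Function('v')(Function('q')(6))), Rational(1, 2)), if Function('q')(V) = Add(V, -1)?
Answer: Mul(7, I, Pow(9754, Rational(1, 2))) ≈ Mul(691.34, I)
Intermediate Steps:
Function('q')(V) = Add(-1, V)
Function('v')(r) = Mul(-1, r)
Pow(Add(-477941, Function('v')(Function('q')(6))), Rational(1, 2)) = Pow(Add(-477941, Mul(-1, Add(-1, 6))), Rational(1, 2)) = Pow(Add(-477941, Mul(-1, 5)), Rational(1, 2)) = Pow(Add(-477941, -5), Rational(1, 2)) = Pow(-477946, Rational(1, 2)) = Mul(7, I, Pow(9754, Rational(1, 2)))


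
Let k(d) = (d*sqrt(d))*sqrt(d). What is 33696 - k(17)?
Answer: 33407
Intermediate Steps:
k(d) = d**2 (k(d) = d**(3/2)*sqrt(d) = d**2)
33696 - k(17) = 33696 - 1*17**2 = 33696 - 1*289 = 33696 - 289 = 33407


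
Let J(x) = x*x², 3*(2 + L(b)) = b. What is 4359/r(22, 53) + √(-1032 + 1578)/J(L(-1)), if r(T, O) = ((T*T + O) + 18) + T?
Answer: 4359/577 - 27*√546/343 ≈ 5.7152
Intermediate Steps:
L(b) = -2 + b/3
J(x) = x³
r(T, O) = 18 + O + T + T² (r(T, O) = ((T² + O) + 18) + T = ((O + T²) + 18) + T = (18 + O + T²) + T = 18 + O + T + T²)
4359/r(22, 53) + √(-1032 + 1578)/J(L(-1)) = 4359/(18 + 53 + 22 + 22²) + √(-1032 + 1578)/((-2 + (⅓)*(-1))³) = 4359/(18 + 53 + 22 + 484) + √546/((-2 - ⅓)³) = 4359/577 + √546/((-7/3)³) = 4359*(1/577) + √546/(-343/27) = 4359/577 + √546*(-27/343) = 4359/577 - 27*√546/343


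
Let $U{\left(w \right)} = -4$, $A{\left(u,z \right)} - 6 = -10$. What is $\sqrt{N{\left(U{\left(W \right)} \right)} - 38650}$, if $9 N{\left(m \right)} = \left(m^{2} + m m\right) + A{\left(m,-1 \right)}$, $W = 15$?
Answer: $\frac{i \sqrt{347822}}{3} \approx 196.59 i$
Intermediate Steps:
$A{\left(u,z \right)} = -4$ ($A{\left(u,z \right)} = 6 - 10 = -4$)
$N{\left(m \right)} = - \frac{4}{9} + \frac{2 m^{2}}{9}$ ($N{\left(m \right)} = \frac{\left(m^{2} + m m\right) - 4}{9} = \frac{\left(m^{2} + m^{2}\right) - 4}{9} = \frac{2 m^{2} - 4}{9} = \frac{-4 + 2 m^{2}}{9} = - \frac{4}{9} + \frac{2 m^{2}}{9}$)
$\sqrt{N{\left(U{\left(W \right)} \right)} - 38650} = \sqrt{\left(- \frac{4}{9} + \frac{2 \left(-4\right)^{2}}{9}\right) - 38650} = \sqrt{\left(- \frac{4}{9} + \frac{2}{9} \cdot 16\right) - 38650} = \sqrt{\left(- \frac{4}{9} + \frac{32}{9}\right) - 38650} = \sqrt{\frac{28}{9} - 38650} = \sqrt{- \frac{347822}{9}} = \frac{i \sqrt{347822}}{3}$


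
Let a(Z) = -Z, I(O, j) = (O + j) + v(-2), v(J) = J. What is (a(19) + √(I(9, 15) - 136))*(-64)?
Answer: 1216 - 64*I*√114 ≈ 1216.0 - 683.33*I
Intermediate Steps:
I(O, j) = -2 + O + j (I(O, j) = (O + j) - 2 = -2 + O + j)
(a(19) + √(I(9, 15) - 136))*(-64) = (-1*19 + √((-2 + 9 + 15) - 136))*(-64) = (-19 + √(22 - 136))*(-64) = (-19 + √(-114))*(-64) = (-19 + I*√114)*(-64) = 1216 - 64*I*√114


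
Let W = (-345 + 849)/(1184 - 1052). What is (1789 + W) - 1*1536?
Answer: 2825/11 ≈ 256.82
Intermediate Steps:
W = 42/11 (W = 504/132 = 504*(1/132) = 42/11 ≈ 3.8182)
(1789 + W) - 1*1536 = (1789 + 42/11) - 1*1536 = 19721/11 - 1536 = 2825/11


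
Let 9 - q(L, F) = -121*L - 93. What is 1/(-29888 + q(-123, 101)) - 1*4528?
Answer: -202261233/44669 ≈ -4528.0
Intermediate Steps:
q(L, F) = 102 + 121*L (q(L, F) = 9 - (-121*L - 93) = 9 - (-93 - 121*L) = 9 + (93 + 121*L) = 102 + 121*L)
1/(-29888 + q(-123, 101)) - 1*4528 = 1/(-29888 + (102 + 121*(-123))) - 1*4528 = 1/(-29888 + (102 - 14883)) - 4528 = 1/(-29888 - 14781) - 4528 = 1/(-44669) - 4528 = -1/44669 - 4528 = -202261233/44669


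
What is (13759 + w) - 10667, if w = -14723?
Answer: -11631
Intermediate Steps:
(13759 + w) - 10667 = (13759 - 14723) - 10667 = -964 - 10667 = -11631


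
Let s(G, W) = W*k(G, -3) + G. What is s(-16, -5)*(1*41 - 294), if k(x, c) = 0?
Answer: 4048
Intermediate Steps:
s(G, W) = G (s(G, W) = W*0 + G = 0 + G = G)
s(-16, -5)*(1*41 - 294) = -16*(1*41 - 294) = -16*(41 - 294) = -16*(-253) = 4048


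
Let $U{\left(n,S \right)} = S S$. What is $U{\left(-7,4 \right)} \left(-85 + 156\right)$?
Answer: $1136$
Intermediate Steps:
$U{\left(n,S \right)} = S^{2}$
$U{\left(-7,4 \right)} \left(-85 + 156\right) = 4^{2} \left(-85 + 156\right) = 16 \cdot 71 = 1136$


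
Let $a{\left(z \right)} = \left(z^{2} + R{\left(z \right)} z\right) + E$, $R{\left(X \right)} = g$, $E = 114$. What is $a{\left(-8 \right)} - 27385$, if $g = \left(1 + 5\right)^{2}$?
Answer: $-27495$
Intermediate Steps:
$g = 36$ ($g = 6^{2} = 36$)
$R{\left(X \right)} = 36$
$a{\left(z \right)} = 114 + z^{2} + 36 z$ ($a{\left(z \right)} = \left(z^{2} + 36 z\right) + 114 = 114 + z^{2} + 36 z$)
$a{\left(-8 \right)} - 27385 = \left(114 + \left(-8\right)^{2} + 36 \left(-8\right)\right) - 27385 = \left(114 + 64 - 288\right) - 27385 = -110 - 27385 = -27495$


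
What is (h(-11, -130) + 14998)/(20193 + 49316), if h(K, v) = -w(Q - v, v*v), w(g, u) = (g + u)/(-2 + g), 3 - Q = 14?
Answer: 17553/82147 ≈ 0.21368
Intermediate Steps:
Q = -11 (Q = 3 - 1*14 = 3 - 14 = -11)
w(g, u) = (g + u)/(-2 + g)
h(K, v) = -(-11 + v**2 - v)/(-13 - v) (h(K, v) = -((-11 - v) + v*v)/(-2 + (-11 - v)) = -((-11 - v) + v**2)/(-13 - v) = -(-11 + v**2 - v)/(-13 - v))
(h(-11, -130) + 14998)/(20193 + 49316) = ((-11 + (-130)**2 - 1*(-130))/(13 - 130) + 14998)/(20193 + 49316) = ((-11 + 16900 + 130)/(-117) + 14998)/69509 = (-1/117*17019 + 14998)*(1/69509) = (-1891/13 + 14998)*(1/69509) = (193083/13)*(1/69509) = 17553/82147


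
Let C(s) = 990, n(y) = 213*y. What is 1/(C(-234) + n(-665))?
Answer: -1/140655 ≈ -7.1096e-6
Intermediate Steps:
1/(C(-234) + n(-665)) = 1/(990 + 213*(-665)) = 1/(990 - 141645) = 1/(-140655) = -1/140655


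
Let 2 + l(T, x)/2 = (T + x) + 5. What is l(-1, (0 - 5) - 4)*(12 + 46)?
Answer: -812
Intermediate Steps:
l(T, x) = 6 + 2*T + 2*x (l(T, x) = -4 + 2*((T + x) + 5) = -4 + 2*(5 + T + x) = -4 + (10 + 2*T + 2*x) = 6 + 2*T + 2*x)
l(-1, (0 - 5) - 4)*(12 + 46) = (6 + 2*(-1) + 2*((0 - 5) - 4))*(12 + 46) = (6 - 2 + 2*(-5 - 4))*58 = (6 - 2 + 2*(-9))*58 = (6 - 2 - 18)*58 = -14*58 = -812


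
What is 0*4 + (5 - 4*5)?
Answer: -15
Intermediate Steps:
0*4 + (5 - 4*5) = 0 + (5 - 20) = 0 - 15 = -15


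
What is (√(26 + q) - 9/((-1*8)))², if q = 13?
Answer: 2577/64 + 9*√39/4 ≈ 54.317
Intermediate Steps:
(√(26 + q) - 9/((-1*8)))² = (√(26 + 13) - 9/((-1*8)))² = (√39 - 9/(-8))² = (√39 - 9*(-⅛))² = (√39 + 9/8)² = (9/8 + √39)²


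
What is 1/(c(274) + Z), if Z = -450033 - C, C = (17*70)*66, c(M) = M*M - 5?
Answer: -1/453502 ≈ -2.2051e-6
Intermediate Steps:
c(M) = -5 + M² (c(M) = M² - 5 = -5 + M²)
C = 78540 (C = 1190*66 = 78540)
Z = -528573 (Z = -450033 - 1*78540 = -450033 - 78540 = -528573)
1/(c(274) + Z) = 1/((-5 + 274²) - 528573) = 1/((-5 + 75076) - 528573) = 1/(75071 - 528573) = 1/(-453502) = -1/453502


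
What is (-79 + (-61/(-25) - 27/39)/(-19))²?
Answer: 238527722449/38130625 ≈ 6255.5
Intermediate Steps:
(-79 + (-61/(-25) - 27/39)/(-19))² = (-79 + (-61*(-1/25) - 27*1/39)*(-1/19))² = (-79 + (61/25 - 9/13)*(-1/19))² = (-79 + (568/325)*(-1/19))² = (-79 - 568/6175)² = (-488393/6175)² = 238527722449/38130625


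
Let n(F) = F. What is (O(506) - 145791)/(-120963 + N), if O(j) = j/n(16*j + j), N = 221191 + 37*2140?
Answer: -1239223/1524968 ≈ -0.81262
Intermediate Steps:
N = 300371 (N = 221191 + 79180 = 300371)
O(j) = 1/17 (O(j) = j/(16*j + j) = j/((17*j)) = j*(1/(17*j)) = 1/17)
(O(506) - 145791)/(-120963 + N) = (1/17 - 145791)/(-120963 + 300371) = -2478446/17/179408 = -2478446/17*1/179408 = -1239223/1524968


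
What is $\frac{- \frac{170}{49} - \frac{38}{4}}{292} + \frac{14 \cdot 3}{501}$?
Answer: $\frac{188367}{4778872} \approx 0.039417$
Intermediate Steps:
$\frac{- \frac{170}{49} - \frac{38}{4}}{292} + \frac{14 \cdot 3}{501} = \left(\left(-170\right) \frac{1}{49} - \frac{19}{2}\right) \frac{1}{292} + 42 \cdot \frac{1}{501} = \left(- \frac{170}{49} - \frac{19}{2}\right) \frac{1}{292} + \frac{14}{167} = \left(- \frac{1271}{98}\right) \frac{1}{292} + \frac{14}{167} = - \frac{1271}{28616} + \frac{14}{167} = \frac{188367}{4778872}$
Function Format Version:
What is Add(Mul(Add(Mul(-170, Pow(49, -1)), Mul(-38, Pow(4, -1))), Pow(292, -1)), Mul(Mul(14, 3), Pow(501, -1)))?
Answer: Rational(188367, 4778872) ≈ 0.039417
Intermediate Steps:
Add(Mul(Add(Mul(-170, Pow(49, -1)), Mul(-38, Pow(4, -1))), Pow(292, -1)), Mul(Mul(14, 3), Pow(501, -1))) = Add(Mul(Add(Mul(-170, Rational(1, 49)), Mul(-38, Rational(1, 4))), Rational(1, 292)), Mul(42, Rational(1, 501))) = Add(Mul(Add(Rational(-170, 49), Rational(-19, 2)), Rational(1, 292)), Rational(14, 167)) = Add(Mul(Rational(-1271, 98), Rational(1, 292)), Rational(14, 167)) = Add(Rational(-1271, 28616), Rational(14, 167)) = Rational(188367, 4778872)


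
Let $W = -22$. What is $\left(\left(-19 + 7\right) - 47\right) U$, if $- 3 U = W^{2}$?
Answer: $\frac{28556}{3} \approx 9518.7$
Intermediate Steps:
$U = - \frac{484}{3}$ ($U = - \frac{\left(-22\right)^{2}}{3} = \left(- \frac{1}{3}\right) 484 = - \frac{484}{3} \approx -161.33$)
$\left(\left(-19 + 7\right) - 47\right) U = \left(\left(-19 + 7\right) - 47\right) \left(- \frac{484}{3}\right) = \left(-12 - 47\right) \left(- \frac{484}{3}\right) = \left(-59\right) \left(- \frac{484}{3}\right) = \frac{28556}{3}$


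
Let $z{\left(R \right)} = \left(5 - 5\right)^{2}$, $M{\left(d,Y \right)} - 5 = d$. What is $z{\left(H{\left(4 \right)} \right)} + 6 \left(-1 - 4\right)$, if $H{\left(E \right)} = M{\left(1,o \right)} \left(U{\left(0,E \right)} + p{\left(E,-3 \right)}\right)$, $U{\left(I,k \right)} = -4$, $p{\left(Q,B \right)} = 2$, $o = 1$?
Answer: $-30$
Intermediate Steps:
$M{\left(d,Y \right)} = 5 + d$
$H{\left(E \right)} = -12$ ($H{\left(E \right)} = \left(5 + 1\right) \left(-4 + 2\right) = 6 \left(-2\right) = -12$)
$z{\left(R \right)} = 0$ ($z{\left(R \right)} = 0^{2} = 0$)
$z{\left(H{\left(4 \right)} \right)} + 6 \left(-1 - 4\right) = 0 + 6 \left(-1 - 4\right) = 0 + 6 \left(-5\right) = 0 - 30 = -30$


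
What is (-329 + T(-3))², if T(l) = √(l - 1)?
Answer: 108237 - 1316*I ≈ 1.0824e+5 - 1316.0*I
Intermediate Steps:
T(l) = √(-1 + l)
(-329 + T(-3))² = (-329 + √(-1 - 3))² = (-329 + √(-4))² = (-329 + 2*I)²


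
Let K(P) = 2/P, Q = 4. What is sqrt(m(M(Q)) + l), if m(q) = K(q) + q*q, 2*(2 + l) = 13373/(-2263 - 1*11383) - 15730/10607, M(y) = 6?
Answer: sqrt(6241523055926472597)/434229366 ≈ 5.7534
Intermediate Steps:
l = -935471479/289486244 (l = -2 + (13373/(-2263 - 1*11383) - 15730/10607)/2 = -2 + (13373/(-2263 - 11383) - 15730*1/10607)/2 = -2 + (13373/(-13646) - 15730/10607)/2 = -2 + (13373*(-1/13646) - 15730/10607)/2 = -2 + (-13373/13646 - 15730/10607)/2 = -2 + (1/2)*(-356498991/144743122) = -2 - 356498991/289486244 = -935471479/289486244 ≈ -3.2315)
m(q) = q**2 + 2/q (m(q) = 2/q + q*q = 2/q + q**2 = q**2 + 2/q)
sqrt(m(M(Q)) + l) = sqrt((2 + 6**3)/6 - 935471479/289486244) = sqrt((2 + 216)/6 - 935471479/289486244) = sqrt((1/6)*218 - 935471479/289486244) = sqrt(109/3 - 935471479/289486244) = sqrt(28747586159/868458732) = sqrt(6241523055926472597)/434229366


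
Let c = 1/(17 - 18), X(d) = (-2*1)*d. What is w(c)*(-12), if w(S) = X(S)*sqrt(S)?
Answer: -24*I ≈ -24.0*I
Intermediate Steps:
X(d) = -2*d
c = -1 (c = 1/(-1) = -1)
w(S) = -2*S**(3/2) (w(S) = (-2*S)*sqrt(S) = -2*S**(3/2))
w(c)*(-12) = -(-2)*I*(-12) = (2*I)*(-12) = -24*I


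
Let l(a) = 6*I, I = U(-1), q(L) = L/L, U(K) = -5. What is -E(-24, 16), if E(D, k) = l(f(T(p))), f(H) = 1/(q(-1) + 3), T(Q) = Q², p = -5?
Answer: 30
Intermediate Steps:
q(L) = 1
I = -5
f(H) = ¼ (f(H) = 1/(1 + 3) = 1/4 = ¼)
l(a) = -30 (l(a) = 6*(-5) = -30)
E(D, k) = -30
-E(-24, 16) = -1*(-30) = 30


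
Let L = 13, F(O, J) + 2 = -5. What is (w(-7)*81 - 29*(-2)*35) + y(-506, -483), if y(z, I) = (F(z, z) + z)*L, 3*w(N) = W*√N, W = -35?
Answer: -4639 - 945*I*√7 ≈ -4639.0 - 2500.2*I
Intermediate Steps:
F(O, J) = -7 (F(O, J) = -2 - 5 = -7)
w(N) = -35*√N/3 (w(N) = (-35*√N)/3 = -35*√N/3)
y(z, I) = -91 + 13*z (y(z, I) = (-7 + z)*13 = -91 + 13*z)
(w(-7)*81 - 29*(-2)*35) + y(-506, -483) = (-35*I*√7/3*81 - 29*(-2)*35) + (-91 + 13*(-506)) = (-35*I*√7/3*81 + 58*35) + (-91 - 6578) = (-35*I*√7/3*81 + 2030) - 6669 = (-945*I*√7 + 2030) - 6669 = (2030 - 945*I*√7) - 6669 = -4639 - 945*I*√7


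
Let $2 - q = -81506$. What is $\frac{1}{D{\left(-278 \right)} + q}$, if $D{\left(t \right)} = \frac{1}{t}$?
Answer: $\frac{278}{22659223} \approx 1.2269 \cdot 10^{-5}$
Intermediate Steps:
$q = 81508$ ($q = 2 - -81506 = 2 + 81506 = 81508$)
$\frac{1}{D{\left(-278 \right)} + q} = \frac{1}{\frac{1}{-278} + 81508} = \frac{1}{- \frac{1}{278} + 81508} = \frac{1}{\frac{22659223}{278}} = \frac{278}{22659223}$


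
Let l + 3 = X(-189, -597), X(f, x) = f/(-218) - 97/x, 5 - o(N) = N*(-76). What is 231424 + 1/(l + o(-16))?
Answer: 36533348109214/157863265 ≈ 2.3142e+5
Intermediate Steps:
o(N) = 5 + 76*N (o(N) = 5 - N*(-76) = 5 - (-76)*N = 5 + 76*N)
X(f, x) = -97/x - f/218 (X(f, x) = f*(-1/218) - 97/x = -f/218 - 97/x = -97/x - f/218)
l = -256459/130146 (l = -3 + (-97/(-597) - 1/218*(-189)) = -3 + (-97*(-1/597) + 189/218) = -3 + (97/597 + 189/218) = -3 + 133979/130146 = -256459/130146 ≈ -1.9705)
231424 + 1/(l + o(-16)) = 231424 + 1/(-256459/130146 + (5 + 76*(-16))) = 231424 + 1/(-256459/130146 + (5 - 1216)) = 231424 + 1/(-256459/130146 - 1211) = 231424 + 1/(-157863265/130146) = 231424 - 130146/157863265 = 36533348109214/157863265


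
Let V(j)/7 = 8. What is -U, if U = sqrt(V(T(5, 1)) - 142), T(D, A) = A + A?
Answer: -I*sqrt(86) ≈ -9.2736*I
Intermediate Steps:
T(D, A) = 2*A
V(j) = 56 (V(j) = 7*8 = 56)
U = I*sqrt(86) (U = sqrt(56 - 142) = sqrt(-86) = I*sqrt(86) ≈ 9.2736*I)
-U = -I*sqrt(86)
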